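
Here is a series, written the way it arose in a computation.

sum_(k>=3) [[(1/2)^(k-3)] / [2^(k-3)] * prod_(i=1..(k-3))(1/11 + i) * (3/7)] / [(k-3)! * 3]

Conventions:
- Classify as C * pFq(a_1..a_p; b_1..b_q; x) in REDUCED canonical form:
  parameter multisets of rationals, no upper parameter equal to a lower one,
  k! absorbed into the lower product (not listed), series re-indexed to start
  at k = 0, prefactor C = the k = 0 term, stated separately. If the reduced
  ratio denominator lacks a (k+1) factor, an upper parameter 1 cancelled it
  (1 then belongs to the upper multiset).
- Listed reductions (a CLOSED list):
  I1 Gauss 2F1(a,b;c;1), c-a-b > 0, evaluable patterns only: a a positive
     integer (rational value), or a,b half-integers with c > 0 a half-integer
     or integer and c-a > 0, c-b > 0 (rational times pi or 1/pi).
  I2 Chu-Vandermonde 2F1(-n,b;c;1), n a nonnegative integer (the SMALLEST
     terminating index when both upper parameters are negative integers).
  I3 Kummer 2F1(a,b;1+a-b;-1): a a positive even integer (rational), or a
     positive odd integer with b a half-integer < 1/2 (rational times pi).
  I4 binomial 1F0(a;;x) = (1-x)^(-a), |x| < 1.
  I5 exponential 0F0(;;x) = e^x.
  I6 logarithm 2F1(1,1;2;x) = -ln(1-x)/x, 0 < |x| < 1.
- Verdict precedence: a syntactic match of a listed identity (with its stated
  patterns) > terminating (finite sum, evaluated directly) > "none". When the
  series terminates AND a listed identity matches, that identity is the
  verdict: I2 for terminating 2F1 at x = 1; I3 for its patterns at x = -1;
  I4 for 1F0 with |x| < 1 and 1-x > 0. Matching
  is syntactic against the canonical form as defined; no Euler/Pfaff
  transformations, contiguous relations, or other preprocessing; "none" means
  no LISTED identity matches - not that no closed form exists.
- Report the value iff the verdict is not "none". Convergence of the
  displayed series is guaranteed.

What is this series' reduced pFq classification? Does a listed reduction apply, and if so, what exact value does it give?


Canonical form: C = 1/7 times 1F0 with upper {12/11}, lower {-}, x = 1/4. Verdict: this is the binomial series (I4) (the 1F0 binomial series: exponent -12/11, x = 1/4). Its exact value is (1/7) * (3/4)^(-12/11).

Key step: x = (1/4) and the running product (C = 1/7, x = 1/4) telescopes to a rising factorial.
Step ratio: r(k) = (1/4) * (k+12/11) / [(k+1)] - rational; roots negated = parameters, x = (1/4), C = 1/7.


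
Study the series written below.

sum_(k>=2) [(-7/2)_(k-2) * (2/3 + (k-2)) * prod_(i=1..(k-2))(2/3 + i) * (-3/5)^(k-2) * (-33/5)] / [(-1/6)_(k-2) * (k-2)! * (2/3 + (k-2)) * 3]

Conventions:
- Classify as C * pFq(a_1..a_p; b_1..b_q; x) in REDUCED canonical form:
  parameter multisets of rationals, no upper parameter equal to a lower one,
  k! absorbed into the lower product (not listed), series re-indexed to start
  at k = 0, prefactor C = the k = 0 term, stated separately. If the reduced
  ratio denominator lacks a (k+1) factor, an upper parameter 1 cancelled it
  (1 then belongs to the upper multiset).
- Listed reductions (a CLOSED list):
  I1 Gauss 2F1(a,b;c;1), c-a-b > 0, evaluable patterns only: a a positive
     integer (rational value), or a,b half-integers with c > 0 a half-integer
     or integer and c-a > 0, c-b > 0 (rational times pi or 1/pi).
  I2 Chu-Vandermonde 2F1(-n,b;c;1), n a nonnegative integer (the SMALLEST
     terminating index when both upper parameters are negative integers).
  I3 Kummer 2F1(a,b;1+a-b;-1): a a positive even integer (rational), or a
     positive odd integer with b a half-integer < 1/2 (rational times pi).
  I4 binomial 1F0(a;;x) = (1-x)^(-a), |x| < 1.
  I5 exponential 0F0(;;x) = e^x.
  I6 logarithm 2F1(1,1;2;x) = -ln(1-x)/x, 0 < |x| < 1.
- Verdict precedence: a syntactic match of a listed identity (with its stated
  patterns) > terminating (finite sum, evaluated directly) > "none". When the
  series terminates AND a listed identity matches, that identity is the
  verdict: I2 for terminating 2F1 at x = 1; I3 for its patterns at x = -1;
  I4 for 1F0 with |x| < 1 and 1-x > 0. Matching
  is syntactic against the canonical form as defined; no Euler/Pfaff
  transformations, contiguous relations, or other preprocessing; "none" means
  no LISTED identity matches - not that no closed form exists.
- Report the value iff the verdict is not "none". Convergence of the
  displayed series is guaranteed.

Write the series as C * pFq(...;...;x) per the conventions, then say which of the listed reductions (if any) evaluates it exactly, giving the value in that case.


First insight: t_0 = -11/5 here, and the running product (C = -11/5) telescopes to a rising factorial.
Term ratio: r(k) = (-3/5) * (k-7/2) (k+5/3) / [(k-1/6) (k+1)] - rational; roots negated = parameters, x = (-3/5), C = -11/5.

At argument -3/5: a 2F1 with upper {-7/2, 5/3}, lower {-1/6}, scaled by C = -11/5. Verdict: none (x = -3/5): each listed identity misses the multisets {-7/2, 5/3} ; {-1/6}.


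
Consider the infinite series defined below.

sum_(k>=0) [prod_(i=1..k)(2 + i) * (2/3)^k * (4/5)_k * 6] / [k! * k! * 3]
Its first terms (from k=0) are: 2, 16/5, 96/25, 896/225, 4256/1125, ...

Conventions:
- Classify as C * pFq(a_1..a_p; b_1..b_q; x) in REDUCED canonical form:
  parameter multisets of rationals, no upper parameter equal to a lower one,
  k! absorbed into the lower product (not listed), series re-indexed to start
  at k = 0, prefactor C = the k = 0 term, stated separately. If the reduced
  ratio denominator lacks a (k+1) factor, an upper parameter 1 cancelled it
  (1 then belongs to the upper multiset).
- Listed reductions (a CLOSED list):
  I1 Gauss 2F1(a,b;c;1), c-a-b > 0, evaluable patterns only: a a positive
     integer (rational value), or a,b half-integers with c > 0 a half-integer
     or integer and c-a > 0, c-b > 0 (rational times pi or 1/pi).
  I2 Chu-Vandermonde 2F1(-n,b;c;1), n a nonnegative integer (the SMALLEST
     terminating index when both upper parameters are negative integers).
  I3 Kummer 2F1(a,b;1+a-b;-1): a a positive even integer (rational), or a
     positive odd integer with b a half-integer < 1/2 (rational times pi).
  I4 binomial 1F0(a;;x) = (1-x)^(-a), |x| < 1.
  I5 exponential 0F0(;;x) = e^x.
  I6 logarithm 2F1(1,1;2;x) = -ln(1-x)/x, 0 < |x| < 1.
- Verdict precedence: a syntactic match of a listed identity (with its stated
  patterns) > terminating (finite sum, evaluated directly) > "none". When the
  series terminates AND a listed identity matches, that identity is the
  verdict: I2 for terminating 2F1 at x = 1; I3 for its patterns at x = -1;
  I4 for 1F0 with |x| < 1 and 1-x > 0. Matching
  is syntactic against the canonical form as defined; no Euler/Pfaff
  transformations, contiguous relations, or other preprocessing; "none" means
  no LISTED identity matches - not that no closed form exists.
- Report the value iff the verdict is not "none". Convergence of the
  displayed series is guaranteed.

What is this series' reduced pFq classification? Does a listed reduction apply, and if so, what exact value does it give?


With C = 2: the canonical form is 2F1(4/5, 3; 1; 2/3). Verdict: none. Every listed pattern misses the 2F1 form at 2/3, upper {4/5, 3}.

Key observation: t_0 = 2 here, and the running product (C = 2, x = 2/3) telescopes to a rising factorial.
Consecutive-term ratio: r(k) = (2/3) * (k+4/5) (k+3) / [(k+1) (k+1)] - poly over poly, x = (2/3) from leading terms; C = 2 at k = 0.


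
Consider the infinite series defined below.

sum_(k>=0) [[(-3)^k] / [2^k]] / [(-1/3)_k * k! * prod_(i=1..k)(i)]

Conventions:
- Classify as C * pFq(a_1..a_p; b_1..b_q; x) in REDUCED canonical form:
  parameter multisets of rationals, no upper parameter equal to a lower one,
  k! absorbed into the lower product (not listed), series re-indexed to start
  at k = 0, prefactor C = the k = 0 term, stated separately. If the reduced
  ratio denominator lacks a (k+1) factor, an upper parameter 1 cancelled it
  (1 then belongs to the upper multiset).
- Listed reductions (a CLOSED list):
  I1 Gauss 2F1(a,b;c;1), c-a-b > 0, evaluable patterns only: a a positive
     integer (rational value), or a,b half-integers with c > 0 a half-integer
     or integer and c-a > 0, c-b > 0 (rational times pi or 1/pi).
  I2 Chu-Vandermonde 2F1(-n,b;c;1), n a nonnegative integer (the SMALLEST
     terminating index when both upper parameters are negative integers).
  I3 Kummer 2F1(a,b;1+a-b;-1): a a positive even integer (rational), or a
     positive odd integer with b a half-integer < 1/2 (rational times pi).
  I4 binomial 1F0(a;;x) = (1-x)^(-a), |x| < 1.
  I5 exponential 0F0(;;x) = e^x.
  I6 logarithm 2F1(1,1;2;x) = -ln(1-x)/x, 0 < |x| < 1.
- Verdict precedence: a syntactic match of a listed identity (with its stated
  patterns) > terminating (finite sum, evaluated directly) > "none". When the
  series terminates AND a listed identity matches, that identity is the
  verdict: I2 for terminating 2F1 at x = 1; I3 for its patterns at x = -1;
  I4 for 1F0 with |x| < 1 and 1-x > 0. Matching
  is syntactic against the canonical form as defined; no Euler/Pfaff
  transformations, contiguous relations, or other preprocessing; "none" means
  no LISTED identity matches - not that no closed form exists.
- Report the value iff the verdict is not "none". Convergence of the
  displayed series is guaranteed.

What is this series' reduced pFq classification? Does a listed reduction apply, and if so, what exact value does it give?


At argument -3/2: a 0F2 with upper {-}, lower {-1/3, 1}, scaled by C = 1. Verdict: no listed reduction: x = -3/2 and upper {-} fail every I1-I6 pattern.

First insight: from the first term 1: the two geometric factors (prefactor 1) combine into one argument.
Consecutive-term ratio: r(k) = (-3/2) * 1 / [(k-1/3) (k+1) (k+1)] - rational in k, leading ratio (-3/2); with t_0 = 1, classification follows.


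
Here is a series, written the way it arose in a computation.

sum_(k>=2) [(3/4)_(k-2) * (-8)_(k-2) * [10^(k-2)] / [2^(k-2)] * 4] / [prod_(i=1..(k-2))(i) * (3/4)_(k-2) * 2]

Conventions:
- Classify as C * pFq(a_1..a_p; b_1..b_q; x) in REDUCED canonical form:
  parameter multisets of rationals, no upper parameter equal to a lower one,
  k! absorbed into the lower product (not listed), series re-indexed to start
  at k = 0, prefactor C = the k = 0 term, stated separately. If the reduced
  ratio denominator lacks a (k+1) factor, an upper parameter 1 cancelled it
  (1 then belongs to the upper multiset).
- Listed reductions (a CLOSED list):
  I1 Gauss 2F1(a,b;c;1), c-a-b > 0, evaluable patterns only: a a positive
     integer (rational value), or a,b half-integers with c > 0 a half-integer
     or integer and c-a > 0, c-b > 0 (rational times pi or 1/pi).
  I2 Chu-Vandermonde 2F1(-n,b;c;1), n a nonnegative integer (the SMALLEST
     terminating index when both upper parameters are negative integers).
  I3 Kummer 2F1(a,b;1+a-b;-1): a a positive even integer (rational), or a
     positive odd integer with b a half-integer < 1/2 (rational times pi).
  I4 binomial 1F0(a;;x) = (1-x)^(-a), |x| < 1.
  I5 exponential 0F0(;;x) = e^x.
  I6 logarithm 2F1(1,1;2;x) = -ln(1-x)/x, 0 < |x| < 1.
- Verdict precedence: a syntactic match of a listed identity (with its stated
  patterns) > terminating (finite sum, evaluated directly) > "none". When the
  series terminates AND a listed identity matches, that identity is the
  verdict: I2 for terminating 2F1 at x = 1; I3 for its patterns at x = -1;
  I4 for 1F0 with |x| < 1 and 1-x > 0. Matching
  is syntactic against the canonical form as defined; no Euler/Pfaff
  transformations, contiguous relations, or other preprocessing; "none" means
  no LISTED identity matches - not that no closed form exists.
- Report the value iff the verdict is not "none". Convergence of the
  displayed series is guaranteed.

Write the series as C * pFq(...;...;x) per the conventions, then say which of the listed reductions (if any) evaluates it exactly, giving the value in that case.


This is 2 * 1F0(-8; -; 5) in reduced canonical form. Verdict: terminating - upper -8 stops the sum at k = 8; the 9 terms are added exactly. Exact value: 131072.

Structural cue: from the first term 2: the two k-th powers (C = 2) combine into one argument.
Step ratio: r(k) = 5 * (k-8) / [(k+1)] - rational in k, leading ratio 5; with t_0 = 2, classification follows.


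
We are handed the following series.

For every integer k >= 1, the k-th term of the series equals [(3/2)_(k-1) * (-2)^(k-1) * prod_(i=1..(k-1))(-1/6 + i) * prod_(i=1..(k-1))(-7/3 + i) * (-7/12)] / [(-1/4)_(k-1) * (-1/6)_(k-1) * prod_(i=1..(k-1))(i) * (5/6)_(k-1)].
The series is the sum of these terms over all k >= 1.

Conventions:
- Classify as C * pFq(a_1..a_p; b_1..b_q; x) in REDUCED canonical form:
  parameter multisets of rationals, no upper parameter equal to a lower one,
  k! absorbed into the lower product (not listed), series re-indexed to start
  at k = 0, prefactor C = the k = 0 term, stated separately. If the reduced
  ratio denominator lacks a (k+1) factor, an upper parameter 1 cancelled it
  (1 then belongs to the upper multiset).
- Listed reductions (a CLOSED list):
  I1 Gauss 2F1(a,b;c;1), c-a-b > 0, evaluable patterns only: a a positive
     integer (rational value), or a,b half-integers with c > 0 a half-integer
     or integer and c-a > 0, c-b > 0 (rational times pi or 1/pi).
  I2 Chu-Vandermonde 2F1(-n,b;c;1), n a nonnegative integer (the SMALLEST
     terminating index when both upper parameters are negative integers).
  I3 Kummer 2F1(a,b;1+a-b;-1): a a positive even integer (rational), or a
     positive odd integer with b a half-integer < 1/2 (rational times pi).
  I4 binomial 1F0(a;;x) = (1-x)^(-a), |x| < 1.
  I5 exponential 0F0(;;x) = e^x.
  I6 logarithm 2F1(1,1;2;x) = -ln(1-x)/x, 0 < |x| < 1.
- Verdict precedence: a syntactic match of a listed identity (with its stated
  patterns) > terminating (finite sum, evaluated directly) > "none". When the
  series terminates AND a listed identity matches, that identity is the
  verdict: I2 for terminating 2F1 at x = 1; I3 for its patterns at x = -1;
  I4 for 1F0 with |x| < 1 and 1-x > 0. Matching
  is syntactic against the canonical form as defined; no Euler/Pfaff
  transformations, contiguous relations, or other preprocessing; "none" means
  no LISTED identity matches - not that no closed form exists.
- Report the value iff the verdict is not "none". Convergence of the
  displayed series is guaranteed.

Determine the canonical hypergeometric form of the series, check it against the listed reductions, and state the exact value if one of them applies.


Reduced: x = -2, 2F2, upper = {-4/3, 3/2}, lower = {-1/4, -1/6}, C = -7/12. Verdict: no listed reduction: x = -2 and upper {-4/3, 3/2} fail every I1-I6 pattern.

Structural cue: t_0 being -7/12, the running product (C = -7/12, x = -2) telescopes to a rising factorial.
Step ratio: r(k) = (-2) * (k-4/3) (k+3/2) / [(k-1/4) (k-1/6) (k+1)] - rational; roots negated = parameters, x = (-2), C = -7/12.


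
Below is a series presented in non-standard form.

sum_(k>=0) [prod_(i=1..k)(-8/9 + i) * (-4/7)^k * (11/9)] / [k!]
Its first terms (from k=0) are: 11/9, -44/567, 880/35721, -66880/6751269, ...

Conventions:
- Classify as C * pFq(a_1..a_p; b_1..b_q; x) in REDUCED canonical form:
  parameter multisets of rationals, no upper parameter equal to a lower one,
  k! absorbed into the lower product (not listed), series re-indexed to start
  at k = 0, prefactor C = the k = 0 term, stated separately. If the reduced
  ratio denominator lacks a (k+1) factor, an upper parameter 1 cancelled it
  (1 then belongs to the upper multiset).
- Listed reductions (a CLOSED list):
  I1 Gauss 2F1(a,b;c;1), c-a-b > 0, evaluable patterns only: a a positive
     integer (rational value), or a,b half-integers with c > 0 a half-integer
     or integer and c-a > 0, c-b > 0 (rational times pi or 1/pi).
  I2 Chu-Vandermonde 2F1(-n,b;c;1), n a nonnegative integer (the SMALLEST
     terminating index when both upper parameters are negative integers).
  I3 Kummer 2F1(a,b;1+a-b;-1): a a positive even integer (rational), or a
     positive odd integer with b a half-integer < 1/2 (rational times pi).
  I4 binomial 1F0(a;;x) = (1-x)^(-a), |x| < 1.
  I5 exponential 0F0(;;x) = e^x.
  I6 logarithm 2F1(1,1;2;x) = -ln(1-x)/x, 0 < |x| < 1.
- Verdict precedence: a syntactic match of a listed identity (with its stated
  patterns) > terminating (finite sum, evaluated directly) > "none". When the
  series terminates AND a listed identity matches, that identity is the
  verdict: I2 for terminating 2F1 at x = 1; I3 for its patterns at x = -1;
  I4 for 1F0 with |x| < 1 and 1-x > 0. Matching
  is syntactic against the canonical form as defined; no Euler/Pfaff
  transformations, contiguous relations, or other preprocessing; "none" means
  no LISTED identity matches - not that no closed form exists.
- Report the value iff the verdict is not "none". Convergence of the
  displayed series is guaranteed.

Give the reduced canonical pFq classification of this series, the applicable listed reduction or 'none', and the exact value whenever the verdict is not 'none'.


Reduced: x = -4/7, 1F0, upper = {1/9}, lower = {-}, C = 11/9. Verdict: the I4 binomial reduction applies (the 1F0 binomial series: exponent -1/9, x = -4/7). Sum: (11/9) * (11/7)^(-1/9).

Key observation: x = (-4/7) and the running product (C = 11/9, x = -4/7) telescopes to a rising factorial.
Adjacent-term ratio: r(k) = (-4/7) * (k+1/9) / [(k+1)] - poly over poly, x = (-4/7) from leading terms; C = 11/9 at k = 0.


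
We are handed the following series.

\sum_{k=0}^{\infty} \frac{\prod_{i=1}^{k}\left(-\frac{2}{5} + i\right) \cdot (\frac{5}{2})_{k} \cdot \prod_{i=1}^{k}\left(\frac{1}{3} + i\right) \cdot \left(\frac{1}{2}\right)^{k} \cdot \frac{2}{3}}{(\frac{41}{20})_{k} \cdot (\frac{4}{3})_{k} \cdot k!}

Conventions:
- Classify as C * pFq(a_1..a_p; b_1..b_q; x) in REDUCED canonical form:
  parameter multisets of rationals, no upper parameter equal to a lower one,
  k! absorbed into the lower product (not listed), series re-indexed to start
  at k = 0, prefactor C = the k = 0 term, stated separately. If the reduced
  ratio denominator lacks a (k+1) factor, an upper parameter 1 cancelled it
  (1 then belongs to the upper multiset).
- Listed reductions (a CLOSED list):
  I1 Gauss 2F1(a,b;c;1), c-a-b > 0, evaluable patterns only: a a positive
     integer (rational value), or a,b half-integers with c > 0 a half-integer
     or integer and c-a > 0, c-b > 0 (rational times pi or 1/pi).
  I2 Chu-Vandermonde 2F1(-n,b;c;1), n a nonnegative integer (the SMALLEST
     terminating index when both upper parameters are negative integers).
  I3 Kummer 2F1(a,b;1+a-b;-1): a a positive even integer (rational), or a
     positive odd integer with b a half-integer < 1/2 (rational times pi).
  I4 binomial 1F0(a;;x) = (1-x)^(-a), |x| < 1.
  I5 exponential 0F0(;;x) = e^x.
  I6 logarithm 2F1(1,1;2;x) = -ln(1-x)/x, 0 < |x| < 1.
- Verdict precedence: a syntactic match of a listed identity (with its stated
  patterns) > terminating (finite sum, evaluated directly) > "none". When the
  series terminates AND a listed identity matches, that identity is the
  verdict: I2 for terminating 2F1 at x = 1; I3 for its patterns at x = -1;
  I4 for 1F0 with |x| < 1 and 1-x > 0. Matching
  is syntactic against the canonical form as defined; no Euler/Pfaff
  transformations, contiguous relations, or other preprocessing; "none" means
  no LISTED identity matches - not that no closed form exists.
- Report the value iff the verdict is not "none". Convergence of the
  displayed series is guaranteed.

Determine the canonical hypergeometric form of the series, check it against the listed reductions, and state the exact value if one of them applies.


First insight: t_0 = \frac{2}{3} here, and the running product (C = 2/3, x = 1/2) telescopes to a rising factorial.
Term ratio: r(k) = \frac{1}{2} * (k+\frac{3}{5}) (k+\frac{5}{2}) / [(k+\frac{41}{20}) (k+1)] ; factor over Q: parameters, x = \frac{1}{2}, and C = \frac{2}{3}.

The series (x = \frac{1}{2}) is 2F1: upper {\frac{3}{5}, \frac{5}{2}}, lower {\frac{41}{20}}, prefactor \frac{2}{3}. Verdict: none. No listed pattern accepts 2F1(\frac{3}{5}, \frac{5}{2}; \frac{41}{20}; \frac{1}{2}).


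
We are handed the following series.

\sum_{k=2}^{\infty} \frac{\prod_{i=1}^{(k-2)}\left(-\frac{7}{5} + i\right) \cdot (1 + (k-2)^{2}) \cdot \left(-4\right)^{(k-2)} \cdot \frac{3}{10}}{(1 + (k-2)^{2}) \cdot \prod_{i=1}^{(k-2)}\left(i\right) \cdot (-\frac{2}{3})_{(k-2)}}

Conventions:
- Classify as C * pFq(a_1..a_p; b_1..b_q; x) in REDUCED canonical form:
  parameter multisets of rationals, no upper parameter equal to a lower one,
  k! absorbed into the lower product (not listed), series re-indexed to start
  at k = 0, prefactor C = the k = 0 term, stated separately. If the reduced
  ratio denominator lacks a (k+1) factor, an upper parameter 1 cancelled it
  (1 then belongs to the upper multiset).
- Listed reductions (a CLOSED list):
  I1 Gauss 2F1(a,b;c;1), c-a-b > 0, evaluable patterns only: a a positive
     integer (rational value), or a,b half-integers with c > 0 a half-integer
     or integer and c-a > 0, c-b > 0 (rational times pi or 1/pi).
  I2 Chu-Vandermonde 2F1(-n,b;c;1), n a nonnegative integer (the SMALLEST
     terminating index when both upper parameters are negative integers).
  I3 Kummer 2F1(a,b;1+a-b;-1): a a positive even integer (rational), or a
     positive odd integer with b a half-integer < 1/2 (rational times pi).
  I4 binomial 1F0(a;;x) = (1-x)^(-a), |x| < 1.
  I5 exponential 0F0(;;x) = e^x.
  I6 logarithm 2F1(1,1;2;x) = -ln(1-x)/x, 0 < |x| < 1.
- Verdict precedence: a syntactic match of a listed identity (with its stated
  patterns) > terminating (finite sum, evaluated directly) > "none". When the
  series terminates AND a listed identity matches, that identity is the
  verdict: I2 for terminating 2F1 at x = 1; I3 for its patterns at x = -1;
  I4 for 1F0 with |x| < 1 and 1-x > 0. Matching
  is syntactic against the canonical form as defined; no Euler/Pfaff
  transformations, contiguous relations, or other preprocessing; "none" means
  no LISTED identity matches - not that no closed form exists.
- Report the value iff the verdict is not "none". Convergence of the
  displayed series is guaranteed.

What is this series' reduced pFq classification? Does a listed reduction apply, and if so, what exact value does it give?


Prefactor \frac{3}{10}, argument -4: 1F1 with upper {-\frac{2}{5}} over lower {-\frac{2}{3}}. Verdict: none - this 1F1 at x = -4 matches no listed pattern, and upper {-\frac{2}{5}} holds no stopper.

Structural cue: x = -4 and the product of the first k integers (C = 3/10) is k!.
Consecutive-term ratio: r(k) = -4 * (k-\frac{2}{5}) / [(k-\frac{2}{3}) (k+1)] - rational in k, leading ratio -4; with t_0 = \frac{3}{10}, classification follows.


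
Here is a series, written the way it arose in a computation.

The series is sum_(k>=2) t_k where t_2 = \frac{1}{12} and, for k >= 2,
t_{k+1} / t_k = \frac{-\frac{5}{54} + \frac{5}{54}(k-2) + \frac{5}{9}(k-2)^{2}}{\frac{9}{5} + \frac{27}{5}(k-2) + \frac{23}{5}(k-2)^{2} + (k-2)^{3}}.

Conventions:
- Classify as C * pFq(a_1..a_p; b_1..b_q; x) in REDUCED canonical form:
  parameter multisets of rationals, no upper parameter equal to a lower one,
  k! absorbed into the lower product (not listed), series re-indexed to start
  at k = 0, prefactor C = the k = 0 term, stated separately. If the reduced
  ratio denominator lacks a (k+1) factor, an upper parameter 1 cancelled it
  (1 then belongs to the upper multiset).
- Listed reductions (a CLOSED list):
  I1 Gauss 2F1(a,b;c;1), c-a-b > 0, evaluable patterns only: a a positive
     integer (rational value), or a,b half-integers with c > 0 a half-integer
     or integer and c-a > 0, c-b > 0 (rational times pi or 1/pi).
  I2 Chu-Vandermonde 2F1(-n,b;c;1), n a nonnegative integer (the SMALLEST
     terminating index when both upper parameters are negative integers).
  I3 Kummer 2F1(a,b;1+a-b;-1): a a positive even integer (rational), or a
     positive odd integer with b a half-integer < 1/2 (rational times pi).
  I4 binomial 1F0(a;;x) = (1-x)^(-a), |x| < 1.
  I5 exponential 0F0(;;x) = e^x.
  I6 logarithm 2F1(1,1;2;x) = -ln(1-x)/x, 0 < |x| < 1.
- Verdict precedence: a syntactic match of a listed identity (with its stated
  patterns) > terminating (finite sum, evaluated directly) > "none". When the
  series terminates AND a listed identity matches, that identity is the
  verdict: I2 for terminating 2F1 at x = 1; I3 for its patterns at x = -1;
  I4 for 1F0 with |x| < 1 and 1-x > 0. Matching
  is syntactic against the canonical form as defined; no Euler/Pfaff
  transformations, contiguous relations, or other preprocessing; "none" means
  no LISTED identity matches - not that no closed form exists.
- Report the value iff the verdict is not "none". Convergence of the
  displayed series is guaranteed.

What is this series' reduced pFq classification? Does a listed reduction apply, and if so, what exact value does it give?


The tell: with t_0 = \frac{1}{12}, the expanded ratio factors over Q; C = 1/12, roots give parameters.
Ratio: r(k) = \frac{5}{9} * (k-\frac{1}{3}) (k+\frac{1}{2}) / [(k+\frac{3}{5}) (k+3) (k+1)] ; factor over Q: parameters, x = \frac{5}{9}, and C = \frac{1}{12}.

Reduced: x = \frac{5}{9}, 2F2, upper = {-\frac{1}{3}, \frac{1}{2}}, lower = {\frac{3}{5}, 3}, C = \frac{1}{12}. Verdict: none. No listed pattern accepts 2F2(-\frac{1}{3}, \frac{1}{2}; \frac{3}{5}, 3; \frac{5}{9}).


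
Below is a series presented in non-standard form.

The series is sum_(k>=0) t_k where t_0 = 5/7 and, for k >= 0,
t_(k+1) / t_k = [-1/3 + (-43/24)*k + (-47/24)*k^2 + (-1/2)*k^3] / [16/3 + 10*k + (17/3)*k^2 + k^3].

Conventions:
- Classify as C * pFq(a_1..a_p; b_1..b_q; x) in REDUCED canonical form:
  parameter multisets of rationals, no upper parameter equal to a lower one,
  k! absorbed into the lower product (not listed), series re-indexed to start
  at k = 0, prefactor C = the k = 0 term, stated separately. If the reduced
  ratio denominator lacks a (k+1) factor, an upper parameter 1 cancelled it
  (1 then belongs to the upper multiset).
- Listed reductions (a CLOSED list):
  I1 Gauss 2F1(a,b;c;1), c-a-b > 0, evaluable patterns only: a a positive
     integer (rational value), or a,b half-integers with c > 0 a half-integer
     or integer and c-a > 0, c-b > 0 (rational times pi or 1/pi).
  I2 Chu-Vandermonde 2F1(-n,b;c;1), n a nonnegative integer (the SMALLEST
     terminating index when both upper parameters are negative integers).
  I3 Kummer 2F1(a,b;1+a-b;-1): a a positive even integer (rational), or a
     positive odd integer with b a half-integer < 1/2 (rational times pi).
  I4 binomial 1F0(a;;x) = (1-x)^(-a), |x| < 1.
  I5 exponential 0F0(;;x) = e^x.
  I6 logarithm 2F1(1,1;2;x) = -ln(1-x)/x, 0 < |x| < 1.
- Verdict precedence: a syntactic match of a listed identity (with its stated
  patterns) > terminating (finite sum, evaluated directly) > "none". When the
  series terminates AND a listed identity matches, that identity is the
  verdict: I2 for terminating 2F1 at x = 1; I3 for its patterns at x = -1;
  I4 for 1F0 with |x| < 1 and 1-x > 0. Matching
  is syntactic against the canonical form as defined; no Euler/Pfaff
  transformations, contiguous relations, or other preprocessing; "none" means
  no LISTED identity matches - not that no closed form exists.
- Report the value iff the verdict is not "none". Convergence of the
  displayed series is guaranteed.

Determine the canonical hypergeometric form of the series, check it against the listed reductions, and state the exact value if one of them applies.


Prefactor 5/7, argument -1/2: 2F1 with upper {1/4, 1} over lower {2}. Verdict: none. No listed pattern accepts 2F1(1/4, 1; 2; -1/2).

Key step: x = (-1/2) and the parameter 8/3 appears in both the upper and lower lists and cancels.
Ratio: r(k) = (-1/2) * (k+1/4) (k+1) / [(k+2) (k+1)] - poly over poly, x = (-1/2) from leading terms; C = 5/7 at k = 0.


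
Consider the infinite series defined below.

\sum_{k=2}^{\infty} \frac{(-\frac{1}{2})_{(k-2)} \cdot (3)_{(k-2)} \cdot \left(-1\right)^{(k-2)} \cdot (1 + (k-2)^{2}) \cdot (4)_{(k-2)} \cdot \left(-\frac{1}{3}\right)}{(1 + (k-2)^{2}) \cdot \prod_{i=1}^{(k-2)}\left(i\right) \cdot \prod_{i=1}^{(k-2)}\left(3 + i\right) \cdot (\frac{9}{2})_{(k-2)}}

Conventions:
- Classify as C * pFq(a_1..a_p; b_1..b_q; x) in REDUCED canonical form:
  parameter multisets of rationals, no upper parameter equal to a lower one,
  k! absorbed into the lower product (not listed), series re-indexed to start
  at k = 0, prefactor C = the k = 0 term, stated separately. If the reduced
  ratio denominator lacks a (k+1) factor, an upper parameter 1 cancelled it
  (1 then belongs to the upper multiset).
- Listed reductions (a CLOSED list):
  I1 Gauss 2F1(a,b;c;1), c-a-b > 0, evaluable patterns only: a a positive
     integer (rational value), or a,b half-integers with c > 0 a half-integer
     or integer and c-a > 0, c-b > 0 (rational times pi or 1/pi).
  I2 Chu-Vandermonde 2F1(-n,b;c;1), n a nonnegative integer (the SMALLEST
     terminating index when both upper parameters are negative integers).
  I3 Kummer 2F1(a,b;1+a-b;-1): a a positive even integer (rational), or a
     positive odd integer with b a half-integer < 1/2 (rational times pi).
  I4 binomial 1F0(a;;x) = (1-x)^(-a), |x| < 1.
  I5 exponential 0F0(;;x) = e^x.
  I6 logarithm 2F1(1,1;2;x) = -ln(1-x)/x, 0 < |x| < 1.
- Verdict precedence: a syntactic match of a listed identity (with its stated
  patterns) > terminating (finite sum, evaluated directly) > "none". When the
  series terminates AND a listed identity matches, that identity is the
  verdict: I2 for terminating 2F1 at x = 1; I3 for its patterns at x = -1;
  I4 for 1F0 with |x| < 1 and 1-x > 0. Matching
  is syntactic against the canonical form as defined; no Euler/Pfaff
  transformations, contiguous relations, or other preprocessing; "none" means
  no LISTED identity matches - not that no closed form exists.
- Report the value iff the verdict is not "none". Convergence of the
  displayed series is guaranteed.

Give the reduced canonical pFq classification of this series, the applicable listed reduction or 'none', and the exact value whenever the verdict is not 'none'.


The series (x = -1) is 2F1: upper {-\frac{1}{2}, 3}, lower {\frac{9}{2}}, prefactor -\frac{1}{3}. Verdict: this is the Kummer evaluation I3 (x = -1; c = \frac{9}{2} equals 1+a-b for upper {-\frac{1}{2}, 3}: listed pattern). Its exact value is \left(-\frac{35}{256}\right) \cdot \pi.

The tell: x = -1 and the parameter 4 appears in both the upper and lower lists and cancels (alongside the other common factor).
Adjacent-term ratio: r(k) = -1 * (k-\frac{1}{2}) (k+3) / [(k+\frac{9}{2}) (k+1)] ; factor over Q: parameters, x = -1, and C = -\frac{1}{3}.


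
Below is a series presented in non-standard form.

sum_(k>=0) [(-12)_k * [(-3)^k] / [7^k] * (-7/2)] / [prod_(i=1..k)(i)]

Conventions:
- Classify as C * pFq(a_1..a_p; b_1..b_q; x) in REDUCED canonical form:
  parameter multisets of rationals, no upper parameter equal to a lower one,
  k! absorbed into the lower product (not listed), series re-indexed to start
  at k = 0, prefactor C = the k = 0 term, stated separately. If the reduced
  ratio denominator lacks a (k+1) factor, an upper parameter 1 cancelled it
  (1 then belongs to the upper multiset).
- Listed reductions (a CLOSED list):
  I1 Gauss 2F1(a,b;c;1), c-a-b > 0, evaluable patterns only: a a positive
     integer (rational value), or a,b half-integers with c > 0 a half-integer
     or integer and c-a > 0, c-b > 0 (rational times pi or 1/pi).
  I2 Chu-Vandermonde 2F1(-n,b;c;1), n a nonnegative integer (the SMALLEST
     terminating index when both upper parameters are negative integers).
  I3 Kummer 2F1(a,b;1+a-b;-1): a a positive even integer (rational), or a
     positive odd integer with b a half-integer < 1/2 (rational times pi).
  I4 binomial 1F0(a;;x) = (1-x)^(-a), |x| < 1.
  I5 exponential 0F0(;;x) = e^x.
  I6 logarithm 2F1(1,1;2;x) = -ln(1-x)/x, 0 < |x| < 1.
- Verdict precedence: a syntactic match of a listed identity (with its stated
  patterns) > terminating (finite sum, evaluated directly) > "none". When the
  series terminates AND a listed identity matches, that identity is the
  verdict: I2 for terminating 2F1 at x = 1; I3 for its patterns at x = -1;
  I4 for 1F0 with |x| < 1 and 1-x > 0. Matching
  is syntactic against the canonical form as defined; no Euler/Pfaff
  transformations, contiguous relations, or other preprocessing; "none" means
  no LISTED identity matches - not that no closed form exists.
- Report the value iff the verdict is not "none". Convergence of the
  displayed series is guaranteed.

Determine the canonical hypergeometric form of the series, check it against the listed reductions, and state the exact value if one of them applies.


Canonical form: C = -7/2 times 1F0 with upper {-12}, lower {-}, x = -3/7. Verdict (x = -3/7): binomial (I4) applies (the 1F0 binomial series: exponent 12, x = -3/7). Exact value: -500000000000/1977326743.

The tell: t_0 = -7/2 here, and the product of the first k integers (prefactor -7/2) is k!.
Step ratio: r(k) = (-3/7) * (k-12) / [(k+1)] - rational in k. x = (-3/7); t_0 = -7/2; negate the roots.


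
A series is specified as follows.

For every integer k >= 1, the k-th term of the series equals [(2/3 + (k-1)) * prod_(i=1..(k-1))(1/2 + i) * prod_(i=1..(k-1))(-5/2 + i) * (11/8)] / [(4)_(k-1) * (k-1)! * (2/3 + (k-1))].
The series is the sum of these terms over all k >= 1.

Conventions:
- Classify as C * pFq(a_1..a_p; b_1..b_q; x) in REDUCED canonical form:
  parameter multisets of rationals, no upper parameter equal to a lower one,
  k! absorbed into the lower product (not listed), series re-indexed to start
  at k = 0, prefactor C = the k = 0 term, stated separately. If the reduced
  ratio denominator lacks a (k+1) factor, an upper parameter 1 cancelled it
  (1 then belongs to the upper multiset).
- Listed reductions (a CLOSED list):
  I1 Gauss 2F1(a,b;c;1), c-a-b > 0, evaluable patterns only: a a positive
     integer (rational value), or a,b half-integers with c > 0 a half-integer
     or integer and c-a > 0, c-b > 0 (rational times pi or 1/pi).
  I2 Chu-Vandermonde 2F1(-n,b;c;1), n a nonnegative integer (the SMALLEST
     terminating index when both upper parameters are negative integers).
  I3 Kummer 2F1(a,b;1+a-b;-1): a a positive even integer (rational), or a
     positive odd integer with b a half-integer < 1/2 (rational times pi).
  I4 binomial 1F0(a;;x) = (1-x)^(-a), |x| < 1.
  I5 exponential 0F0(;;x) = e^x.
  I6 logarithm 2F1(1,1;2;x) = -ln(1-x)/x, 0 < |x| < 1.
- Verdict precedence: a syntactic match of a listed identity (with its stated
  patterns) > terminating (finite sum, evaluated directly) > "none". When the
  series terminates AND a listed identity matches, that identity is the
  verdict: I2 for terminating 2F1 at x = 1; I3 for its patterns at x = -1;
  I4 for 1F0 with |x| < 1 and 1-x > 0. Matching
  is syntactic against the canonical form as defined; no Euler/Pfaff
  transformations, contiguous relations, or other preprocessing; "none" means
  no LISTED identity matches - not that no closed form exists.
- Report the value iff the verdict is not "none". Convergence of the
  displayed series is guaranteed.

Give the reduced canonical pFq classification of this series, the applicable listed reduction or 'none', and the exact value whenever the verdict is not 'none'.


Canonical form: C = 11/8 times 2F1 with upper {-3/2, 3/2}, lower {4}, x = 1. Verdict: this is Gauss's theorem I1 (half-integer case) (x = 1; upper {-3/2, 3/2} half-integers, c = 4 in the evaluable pattern). Hence: (704/315) / pi.

First insight: t_0 being 11/8, the running product (prefactor 11/8) telescopes to a rising factorial.
Adjacent-term ratio: r(k) = 1 * (k-3/2) (k+3/2) / [(k+4) (k+1)] - rational in k. x = 1; t_0 = 11/8; negate the roots.


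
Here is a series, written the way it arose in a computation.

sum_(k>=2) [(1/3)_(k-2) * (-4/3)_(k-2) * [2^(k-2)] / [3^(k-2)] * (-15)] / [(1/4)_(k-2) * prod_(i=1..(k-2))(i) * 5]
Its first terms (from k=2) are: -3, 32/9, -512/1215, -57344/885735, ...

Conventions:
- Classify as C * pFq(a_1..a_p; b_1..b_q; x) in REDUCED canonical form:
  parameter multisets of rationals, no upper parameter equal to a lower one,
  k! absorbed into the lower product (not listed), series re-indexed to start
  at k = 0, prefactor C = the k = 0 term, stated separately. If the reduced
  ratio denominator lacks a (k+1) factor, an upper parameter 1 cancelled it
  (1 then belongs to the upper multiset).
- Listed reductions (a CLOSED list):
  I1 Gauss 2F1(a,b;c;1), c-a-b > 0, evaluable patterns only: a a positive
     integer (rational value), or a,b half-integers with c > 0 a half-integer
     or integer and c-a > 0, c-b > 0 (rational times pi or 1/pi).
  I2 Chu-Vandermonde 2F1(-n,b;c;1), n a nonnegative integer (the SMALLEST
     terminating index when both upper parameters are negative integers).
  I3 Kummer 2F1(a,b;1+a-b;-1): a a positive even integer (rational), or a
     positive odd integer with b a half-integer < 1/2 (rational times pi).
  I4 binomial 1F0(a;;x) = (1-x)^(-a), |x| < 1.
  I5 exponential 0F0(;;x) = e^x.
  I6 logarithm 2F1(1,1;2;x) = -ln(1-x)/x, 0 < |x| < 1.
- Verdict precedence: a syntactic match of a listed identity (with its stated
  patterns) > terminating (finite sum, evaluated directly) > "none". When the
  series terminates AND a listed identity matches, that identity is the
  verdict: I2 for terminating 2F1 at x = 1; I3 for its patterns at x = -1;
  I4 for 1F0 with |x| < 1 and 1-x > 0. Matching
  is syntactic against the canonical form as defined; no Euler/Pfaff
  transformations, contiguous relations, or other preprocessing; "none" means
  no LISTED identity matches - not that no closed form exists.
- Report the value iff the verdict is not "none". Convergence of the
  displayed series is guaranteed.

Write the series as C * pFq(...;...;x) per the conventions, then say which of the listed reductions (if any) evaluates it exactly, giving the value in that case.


At argument 2/3: a 2F1 with upper {-4/3, 1/3}, lower {1/4}, scaled by C = -3. Verdict: none. Every listed pattern misses the 2F1 form at 2/3, upper {-4/3, 1/3}.

Key observation: from the first term -3: the constant factors (C = -3) combine into one prefactor.
Consecutive-term ratio: r(k) = (2/3) * (k-4/3) (k+1/3) / [(k+1/4) (k+1)] - rational; roots negated = parameters, x = (2/3), C = -3.


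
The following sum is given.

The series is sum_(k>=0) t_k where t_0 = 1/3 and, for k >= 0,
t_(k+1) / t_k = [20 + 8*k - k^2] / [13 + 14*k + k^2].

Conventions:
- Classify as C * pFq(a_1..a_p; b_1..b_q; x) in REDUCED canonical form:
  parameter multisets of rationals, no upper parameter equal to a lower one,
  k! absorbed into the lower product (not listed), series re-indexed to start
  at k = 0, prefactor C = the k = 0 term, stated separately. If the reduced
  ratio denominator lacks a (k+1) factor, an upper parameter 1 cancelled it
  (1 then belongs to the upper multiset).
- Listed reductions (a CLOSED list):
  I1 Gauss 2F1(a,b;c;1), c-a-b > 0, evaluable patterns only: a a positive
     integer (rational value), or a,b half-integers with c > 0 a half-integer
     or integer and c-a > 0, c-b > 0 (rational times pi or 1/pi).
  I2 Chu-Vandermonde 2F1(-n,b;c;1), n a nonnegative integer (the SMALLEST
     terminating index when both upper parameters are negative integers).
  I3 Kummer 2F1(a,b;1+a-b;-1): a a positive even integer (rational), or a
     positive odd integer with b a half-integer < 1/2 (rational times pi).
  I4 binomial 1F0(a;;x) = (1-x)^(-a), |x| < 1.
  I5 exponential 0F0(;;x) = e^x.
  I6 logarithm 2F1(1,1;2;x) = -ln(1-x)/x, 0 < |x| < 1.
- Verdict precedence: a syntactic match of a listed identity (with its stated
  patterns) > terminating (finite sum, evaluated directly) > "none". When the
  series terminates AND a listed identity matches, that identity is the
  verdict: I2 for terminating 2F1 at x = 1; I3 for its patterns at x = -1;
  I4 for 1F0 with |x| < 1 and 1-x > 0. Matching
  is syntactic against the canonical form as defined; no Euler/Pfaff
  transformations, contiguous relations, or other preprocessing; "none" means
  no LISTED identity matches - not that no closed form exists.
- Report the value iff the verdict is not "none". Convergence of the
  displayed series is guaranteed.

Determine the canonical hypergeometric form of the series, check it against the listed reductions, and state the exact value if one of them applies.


Prefactor 1/3, argument -1: 2F1 with upper {-10, 2} over lower {13}. Verdict: Kummer's theorem (I3) applies (x = -1; c = 13 equals 1+a-b for upper {-10, 2}: listed pattern). Sum: 2.

Key observation: t_0 being 1/3, factor the ratio over Q (C = 1/3, x = -1): negated roots = parameters.
Ratio: r(k) = (-1) * (k-10) (k+2) / [(k+13) (k+1)] - rational in k. x = (-1); t_0 = 1/3; negate the roots.
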